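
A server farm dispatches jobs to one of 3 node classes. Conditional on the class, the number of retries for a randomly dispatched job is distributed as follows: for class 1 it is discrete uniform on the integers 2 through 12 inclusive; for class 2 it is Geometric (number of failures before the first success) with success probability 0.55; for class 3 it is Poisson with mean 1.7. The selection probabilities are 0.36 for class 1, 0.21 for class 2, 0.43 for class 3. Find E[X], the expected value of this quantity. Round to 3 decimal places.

3.423

Component means — 1: 7; 2: 0.818182; 3: 1.7.
E[X] = 0.36·7 + 0.21·0.818182 + 0.43·1.7 = 3.42282.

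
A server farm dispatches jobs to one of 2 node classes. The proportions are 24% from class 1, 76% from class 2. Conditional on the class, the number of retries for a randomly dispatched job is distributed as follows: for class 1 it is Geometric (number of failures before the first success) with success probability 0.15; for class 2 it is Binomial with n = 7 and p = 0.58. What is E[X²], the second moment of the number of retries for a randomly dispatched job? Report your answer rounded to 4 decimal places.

For each component E[X²] = Var + (mean)², giving 1: 69.8889; 2: 18.1888.
Overall E[X²] = 0.24·69.8889 + 0.76·18.1888 = 30.5968.

30.5968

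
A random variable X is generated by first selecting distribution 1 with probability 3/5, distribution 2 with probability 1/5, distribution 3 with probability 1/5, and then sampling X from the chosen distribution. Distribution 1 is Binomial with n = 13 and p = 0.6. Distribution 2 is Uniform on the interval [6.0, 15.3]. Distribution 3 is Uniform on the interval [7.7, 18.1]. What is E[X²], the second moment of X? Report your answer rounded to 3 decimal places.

For each component E[X²] = Var + (mean)², giving 1: 63.96; 2: 120.63; 3: 175.423.
Overall E[X²] = 0.6·63.96 + 0.2·120.63 + 0.2·175.423 = 97.5867.

97.587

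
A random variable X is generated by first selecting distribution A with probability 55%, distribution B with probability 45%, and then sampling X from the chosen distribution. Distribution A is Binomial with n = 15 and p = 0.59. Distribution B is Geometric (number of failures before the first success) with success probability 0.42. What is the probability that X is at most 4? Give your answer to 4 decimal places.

0.4268

Conditional on each component, P(X ≤ 4): A: 0.0115843; B: 0.934364.
By total probability, P(X ≤ 4) = 0.55·0.0115843 + 0.45·0.934364 = 0.426835.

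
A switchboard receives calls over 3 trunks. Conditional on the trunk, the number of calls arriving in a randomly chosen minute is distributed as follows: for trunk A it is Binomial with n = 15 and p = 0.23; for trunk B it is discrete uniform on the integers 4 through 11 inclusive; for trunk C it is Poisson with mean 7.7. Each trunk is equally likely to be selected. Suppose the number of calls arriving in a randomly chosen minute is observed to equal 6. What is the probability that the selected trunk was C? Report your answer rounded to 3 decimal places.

Likelihoods P(X=6 | ·): A: 0.0704998; B: 0.125; C: 0.131082.
Posterior ∝ prior × likelihood. Numerator for C: 0.333333·0.131082 = 0.0436941.
Normalizing constant: 0.333333·0.0704998 + 0.333333·0.125 + 0.333333·0.131082 = 0.108861.
P(C | observation) = 0.0436941 / 0.108861 = 0.401376.

0.401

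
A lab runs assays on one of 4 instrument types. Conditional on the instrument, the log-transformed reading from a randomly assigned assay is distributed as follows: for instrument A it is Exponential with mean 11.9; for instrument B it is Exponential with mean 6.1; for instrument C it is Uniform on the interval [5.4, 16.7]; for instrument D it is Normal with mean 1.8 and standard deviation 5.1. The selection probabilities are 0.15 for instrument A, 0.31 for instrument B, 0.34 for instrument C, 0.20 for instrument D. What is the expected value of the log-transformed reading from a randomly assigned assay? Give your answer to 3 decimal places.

Component means — A: 11.9; B: 6.1; C: 11.05; D: 1.8.
E[X] = 0.15·11.9 + 0.31·6.1 + 0.34·11.05 + 0.2·1.8 = 7.793.

7.793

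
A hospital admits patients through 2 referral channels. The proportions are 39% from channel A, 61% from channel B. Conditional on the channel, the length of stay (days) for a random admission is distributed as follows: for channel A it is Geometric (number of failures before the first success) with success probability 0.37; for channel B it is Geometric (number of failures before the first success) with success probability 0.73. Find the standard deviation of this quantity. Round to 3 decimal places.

Per component, A: μ=1.7027, E[X²]=7.5011; B: μ=0.369863, E[X²]=0.64346.
E[X] = 0.39·1.7027 + 0.61·0.369863 = 0.88967.
E[X²] = 0.39·7.5011 + 0.61·0.64346 = 3.31794.
Var(X) = E[X²] − (E[X])² = 3.31794 − 0.791514 = 2.52642.
SD(X) = √2.52642 = 1.58947.

1.589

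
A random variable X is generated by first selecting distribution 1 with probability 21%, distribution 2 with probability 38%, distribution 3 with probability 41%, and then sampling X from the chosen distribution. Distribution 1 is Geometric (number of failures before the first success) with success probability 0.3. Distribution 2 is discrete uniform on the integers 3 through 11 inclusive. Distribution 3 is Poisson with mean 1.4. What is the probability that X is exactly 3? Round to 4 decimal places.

0.1101

Conditional on each component, P(X = 3): 1: 0.1029; 2: 0.111111; 3: 0.112777.
By total probability, P(X = 3) = 0.21·0.1029 + 0.38·0.111111 + 0.41·0.112777 = 0.11007.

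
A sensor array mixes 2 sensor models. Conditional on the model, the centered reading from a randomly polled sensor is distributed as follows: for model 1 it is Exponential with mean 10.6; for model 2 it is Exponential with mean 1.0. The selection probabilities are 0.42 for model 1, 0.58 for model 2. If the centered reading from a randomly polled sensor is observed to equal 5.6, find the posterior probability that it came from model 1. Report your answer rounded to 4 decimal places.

Likelihoods f(5.6 | ·): 1: 0.0556231; 2: 0.00369786.
Posterior ∝ prior × likelihood. Numerator for 1: 0.42·0.0556231 = 0.0233617.
Normalizing constant: 0.42·0.0556231 + 0.58·0.00369786 = 0.0255065.
P(1 | observation) = 0.0233617 / 0.0255065 = 0.915913.

0.9159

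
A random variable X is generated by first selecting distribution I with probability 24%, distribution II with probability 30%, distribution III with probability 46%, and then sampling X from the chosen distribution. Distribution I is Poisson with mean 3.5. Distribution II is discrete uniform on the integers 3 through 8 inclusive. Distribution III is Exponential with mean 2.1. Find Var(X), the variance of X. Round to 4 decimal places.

5.8433

Per component, I: μ=3.5, E[X²]=15.75; II: μ=5.5, E[X²]=33.1667; III: μ=2.1, E[X²]=8.82.
E[X] = 0.24·3.5 + 0.3·5.5 + 0.46·2.1 = 3.456.
E[X²] = 0.24·15.75 + 0.3·33.1667 + 0.46·8.82 = 17.7872.
Var(X) = E[X²] − (E[X])² = 17.7872 − 11.9439 = 5.84326.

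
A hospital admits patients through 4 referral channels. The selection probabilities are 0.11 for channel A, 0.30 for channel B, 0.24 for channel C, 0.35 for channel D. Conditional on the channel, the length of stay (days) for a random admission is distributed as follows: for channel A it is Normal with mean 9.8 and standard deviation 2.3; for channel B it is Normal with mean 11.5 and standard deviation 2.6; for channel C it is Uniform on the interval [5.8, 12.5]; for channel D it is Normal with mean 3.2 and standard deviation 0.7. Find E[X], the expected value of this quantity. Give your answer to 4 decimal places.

Component means — A: 9.8; B: 11.5; C: 9.15; D: 3.2.
E[X] = 0.11·9.8 + 0.3·11.5 + 0.24·9.15 + 0.35·3.2 = 7.844.

7.8440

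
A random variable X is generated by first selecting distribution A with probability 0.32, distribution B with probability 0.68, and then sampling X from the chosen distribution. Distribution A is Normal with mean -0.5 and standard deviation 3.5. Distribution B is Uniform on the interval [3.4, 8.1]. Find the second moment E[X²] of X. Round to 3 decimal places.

27.734

For each component E[X²] = Var + (mean)², giving A: 12.5; B: 34.9033.
Overall E[X²] = 0.32·12.5 + 0.68·34.9033 = 27.7343.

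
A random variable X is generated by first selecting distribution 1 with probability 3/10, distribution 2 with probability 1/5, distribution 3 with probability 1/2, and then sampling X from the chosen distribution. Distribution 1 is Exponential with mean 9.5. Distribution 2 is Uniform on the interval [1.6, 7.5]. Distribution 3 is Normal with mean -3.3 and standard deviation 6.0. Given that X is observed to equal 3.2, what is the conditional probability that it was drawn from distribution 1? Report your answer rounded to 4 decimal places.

0.3009

Likelihoods f(3.2 | ·): 1: 0.0751602; 2: 0.169492; 3: 0.0369754.
Posterior ∝ prior × likelihood. Numerator for 1: 0.3·0.0751602 = 0.022548.
Normalizing constant: 0.3·0.0751602 + 0.2·0.169492 + 0.5·0.0369754 = 0.074934.
P(1 | observation) = 0.022548 / 0.074934 = 0.300905.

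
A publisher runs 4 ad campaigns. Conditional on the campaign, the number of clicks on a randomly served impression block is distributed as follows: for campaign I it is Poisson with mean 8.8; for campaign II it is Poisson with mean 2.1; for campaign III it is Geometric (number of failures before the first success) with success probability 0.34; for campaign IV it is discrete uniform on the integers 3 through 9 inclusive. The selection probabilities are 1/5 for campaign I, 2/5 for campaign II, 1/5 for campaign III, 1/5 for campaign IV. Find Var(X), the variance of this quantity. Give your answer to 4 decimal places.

Per component, I: μ=8.8, E[X²]=86.24; II: μ=2.1, E[X²]=6.51; III: μ=1.94118, E[X²]=9.47751; IV: μ=6, E[X²]=40.
E[X] = 0.2·8.8 + 0.4·2.1 + 0.2·1.94118 + 0.2·6 = 4.18824.
E[X²] = 0.2·86.24 + 0.4·6.51 + 0.2·9.47751 + 0.2·40 = 29.7475.
Var(X) = E[X²] − (E[X])² = 29.7475 − 17.5413 = 12.2062.

12.2062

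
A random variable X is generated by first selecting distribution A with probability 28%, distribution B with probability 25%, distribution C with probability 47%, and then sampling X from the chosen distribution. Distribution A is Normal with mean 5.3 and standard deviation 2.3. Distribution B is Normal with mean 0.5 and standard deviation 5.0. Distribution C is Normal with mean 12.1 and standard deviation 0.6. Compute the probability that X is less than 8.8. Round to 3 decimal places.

Conditional on each component, P(X < 8.8): A: 0.935963; B: 0.951543; C: 1.89896e-08.
By total probability, P(X < 8.8) = 0.28·0.935963 + 0.25·0.951543 + 0.47·1.89896e-08 = 0.499955.

0.500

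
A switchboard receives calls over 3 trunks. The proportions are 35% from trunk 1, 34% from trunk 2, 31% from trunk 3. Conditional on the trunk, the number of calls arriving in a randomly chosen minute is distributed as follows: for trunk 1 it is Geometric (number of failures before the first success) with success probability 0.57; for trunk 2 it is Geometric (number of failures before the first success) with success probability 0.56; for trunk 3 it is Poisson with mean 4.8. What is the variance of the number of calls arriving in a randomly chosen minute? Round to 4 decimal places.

Per component, 1: μ=0.754386, E[X²]=1.89258; 2: μ=0.785714, E[X²]=2.02041; 3: μ=4.8, E[X²]=27.84.
E[X] = 0.35·0.754386 + 0.34·0.785714 + 0.31·4.8 = 2.01918.
E[X²] = 0.35·1.89258 + 0.34·2.02041 + 0.31·27.84 = 9.97974.
Var(X) = E[X²] − (E[X])² = 9.97974 − 4.07708 = 5.90266.

5.9027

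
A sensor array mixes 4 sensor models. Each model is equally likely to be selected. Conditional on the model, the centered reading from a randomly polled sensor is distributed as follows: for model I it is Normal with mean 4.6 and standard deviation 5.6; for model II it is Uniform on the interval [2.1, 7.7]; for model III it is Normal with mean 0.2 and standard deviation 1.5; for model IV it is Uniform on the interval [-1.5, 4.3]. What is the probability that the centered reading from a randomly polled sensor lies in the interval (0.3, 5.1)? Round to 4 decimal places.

0.5031

Conditional on each model, P(0.3 < X < 5.1): I: 0.314287; II: 0.535714; III: 0.472879; IV: 0.689655.
By total probability, P(0.3 < X < 5.1) = 0.25·0.314287 + 0.25·0.535714 + 0.25·0.472879 + 0.25·0.689655 = 0.503134.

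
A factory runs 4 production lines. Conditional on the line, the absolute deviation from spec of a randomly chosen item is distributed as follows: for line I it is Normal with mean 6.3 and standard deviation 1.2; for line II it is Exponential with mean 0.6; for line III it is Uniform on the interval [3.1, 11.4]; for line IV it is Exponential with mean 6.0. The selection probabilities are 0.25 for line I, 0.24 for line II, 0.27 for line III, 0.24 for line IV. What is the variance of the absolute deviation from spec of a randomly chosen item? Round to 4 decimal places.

17.2986

Per component, I: μ=6.3, E[X²]=41.13; II: μ=0.6, E[X²]=0.72; III: μ=7.25, E[X²]=58.3033; IV: μ=6, E[X²]=72.
E[X] = 0.25·6.3 + 0.24·0.6 + 0.27·7.25 + 0.24·6 = 5.1165.
E[X²] = 0.25·41.13 + 0.24·0.72 + 0.27·58.3033 + 0.24·72 = 43.4772.
Var(X) = E[X²] − (E[X])² = 43.4772 − 26.1786 = 17.2986.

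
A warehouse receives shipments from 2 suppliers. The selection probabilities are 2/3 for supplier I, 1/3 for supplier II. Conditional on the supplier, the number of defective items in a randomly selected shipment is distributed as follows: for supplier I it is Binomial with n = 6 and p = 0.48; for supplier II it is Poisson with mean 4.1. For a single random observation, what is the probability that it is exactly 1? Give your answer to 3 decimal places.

0.096

Conditional on each supplier, P(X = 1): I: 0.109499; II: 0.067948.
By total probability, P(X = 1) = 0.666667·0.109499 + 0.333333·0.067948 = 0.0956485.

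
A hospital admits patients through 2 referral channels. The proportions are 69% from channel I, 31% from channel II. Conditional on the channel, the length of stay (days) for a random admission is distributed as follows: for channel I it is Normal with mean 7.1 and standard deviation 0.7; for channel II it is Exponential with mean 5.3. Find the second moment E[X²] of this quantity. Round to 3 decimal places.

52.537

For each component E[X²] = Var + (mean)², giving I: 50.9; II: 56.18.
Overall E[X²] = 0.69·50.9 + 0.31·56.18 = 52.5368.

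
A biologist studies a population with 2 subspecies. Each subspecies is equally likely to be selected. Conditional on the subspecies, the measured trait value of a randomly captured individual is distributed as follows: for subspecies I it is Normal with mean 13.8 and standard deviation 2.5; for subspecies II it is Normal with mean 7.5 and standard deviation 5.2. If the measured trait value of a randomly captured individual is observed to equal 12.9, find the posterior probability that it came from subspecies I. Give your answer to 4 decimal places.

Likelihoods f(12.9 | ·): I: 0.149564; II: 0.044744.
Posterior ∝ prior × likelihood. Numerator for I: 0.5·0.149564 = 0.0747821.
Normalizing constant: 0.5·0.149564 + 0.5·0.044744 = 0.0971541.
P(I | observation) = 0.0747821 / 0.0971541 = 0.769727.

0.7697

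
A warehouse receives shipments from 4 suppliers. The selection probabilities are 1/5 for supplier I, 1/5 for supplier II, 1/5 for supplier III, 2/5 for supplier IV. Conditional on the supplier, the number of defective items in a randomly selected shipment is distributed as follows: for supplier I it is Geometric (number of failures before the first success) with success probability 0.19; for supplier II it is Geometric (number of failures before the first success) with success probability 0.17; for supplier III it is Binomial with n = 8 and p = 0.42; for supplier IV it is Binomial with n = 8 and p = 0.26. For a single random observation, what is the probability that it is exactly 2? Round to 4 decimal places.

0.2103

Conditional on each supplier, P(X = 2): I: 0.124659; II: 0.117113; III: 0.188029; IV: 0.31081.
By total probability, P(X = 2) = 0.2·0.124659 + 0.2·0.117113 + 0.2·0.188029 + 0.4·0.31081 = 0.210284.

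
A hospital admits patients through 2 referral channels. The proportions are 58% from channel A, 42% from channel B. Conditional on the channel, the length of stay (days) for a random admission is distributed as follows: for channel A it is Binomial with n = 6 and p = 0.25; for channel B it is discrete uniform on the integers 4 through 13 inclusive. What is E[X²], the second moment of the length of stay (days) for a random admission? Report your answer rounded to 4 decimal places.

35.7675

For each component E[X²] = Var + (mean)², giving A: 3.375; B: 80.5.
Overall E[X²] = 0.58·3.375 + 0.42·80.5 = 35.7675.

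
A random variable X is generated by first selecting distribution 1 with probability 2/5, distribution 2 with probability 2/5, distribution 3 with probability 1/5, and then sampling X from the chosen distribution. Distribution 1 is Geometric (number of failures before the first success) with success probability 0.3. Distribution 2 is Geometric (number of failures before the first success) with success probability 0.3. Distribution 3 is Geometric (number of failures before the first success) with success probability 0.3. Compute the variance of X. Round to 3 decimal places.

Per component, 1: μ=2.33333, E[X²]=13.2222; 2: μ=2.33333, E[X²]=13.2222; 3: μ=2.33333, E[X²]=13.2222.
E[X] = 0.4·2.33333 + 0.4·2.33333 + 0.2·2.33333 = 2.33333.
E[X²] = 0.4·13.2222 + 0.4·13.2222 + 0.2·13.2222 = 13.2222.
Var(X) = E[X²] − (E[X])² = 13.2222 − 5.44444 = 7.77778.

7.778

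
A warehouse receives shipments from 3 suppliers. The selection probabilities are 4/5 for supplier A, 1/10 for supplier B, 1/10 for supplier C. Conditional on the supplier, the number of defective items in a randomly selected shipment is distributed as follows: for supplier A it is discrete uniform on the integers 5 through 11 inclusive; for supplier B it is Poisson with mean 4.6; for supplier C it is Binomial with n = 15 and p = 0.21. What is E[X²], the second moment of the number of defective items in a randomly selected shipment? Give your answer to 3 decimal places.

For each component E[X²] = Var + (mean)², giving A: 68; B: 25.76; C: 12.411.
Overall E[X²] = 0.8·68 + 0.1·25.76 + 0.1·12.411 = 58.2171.

58.217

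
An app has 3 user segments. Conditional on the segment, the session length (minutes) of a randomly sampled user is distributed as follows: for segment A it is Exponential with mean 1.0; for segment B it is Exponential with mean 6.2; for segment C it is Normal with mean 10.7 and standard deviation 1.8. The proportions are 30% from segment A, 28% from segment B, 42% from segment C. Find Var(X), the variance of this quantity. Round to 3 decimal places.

Per component, A: μ=1, E[X²]=2; B: μ=6.2, E[X²]=76.88; C: μ=10.7, E[X²]=117.73.
E[X] = 0.3·1 + 0.28·6.2 + 0.42·10.7 = 6.53.
E[X²] = 0.3·2 + 0.28·76.88 + 0.42·117.73 = 71.573.
Var(X) = E[X²] − (E[X])² = 71.573 − 42.6409 = 28.9321.

28.932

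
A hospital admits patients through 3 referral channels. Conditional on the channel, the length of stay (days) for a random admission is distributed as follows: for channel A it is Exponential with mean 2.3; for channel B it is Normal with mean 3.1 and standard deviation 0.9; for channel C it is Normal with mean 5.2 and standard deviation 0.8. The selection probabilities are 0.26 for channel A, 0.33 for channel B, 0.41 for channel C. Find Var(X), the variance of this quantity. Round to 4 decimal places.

Per component, A: μ=2.3, E[X²]=10.58; B: μ=3.1, E[X²]=10.42; C: μ=5.2, E[X²]=27.68.
E[X] = 0.26·2.3 + 0.33·3.1 + 0.41·5.2 = 3.753.
E[X²] = 0.26·10.58 + 0.33·10.42 + 0.41·27.68 = 17.5382.
Var(X) = E[X²] − (E[X])² = 17.5382 − 14.085 = 3.45319.

3.4532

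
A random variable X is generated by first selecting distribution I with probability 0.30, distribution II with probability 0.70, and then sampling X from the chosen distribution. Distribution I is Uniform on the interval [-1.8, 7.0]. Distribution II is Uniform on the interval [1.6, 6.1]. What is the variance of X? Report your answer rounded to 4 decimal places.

3.4454

Per component, I: μ=2.6, E[X²]=13.2133; II: μ=3.85, E[X²]=16.51.
E[X] = 0.3·2.6 + 0.7·3.85 = 3.475.
E[X²] = 0.3·13.2133 + 0.7·16.51 = 15.521.
Var(X) = E[X²] − (E[X])² = 15.521 − 12.0756 = 3.44538.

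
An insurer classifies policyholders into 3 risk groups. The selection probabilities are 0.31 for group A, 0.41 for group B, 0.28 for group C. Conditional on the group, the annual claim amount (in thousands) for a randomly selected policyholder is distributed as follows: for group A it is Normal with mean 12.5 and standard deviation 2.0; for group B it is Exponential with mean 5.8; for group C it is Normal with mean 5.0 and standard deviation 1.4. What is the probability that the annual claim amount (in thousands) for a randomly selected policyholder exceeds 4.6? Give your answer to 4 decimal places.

Conditional on each group, P(X > 4.6): A: 0.999961; B: 0.452438; C: 0.612452.
By total probability, P(X > 4.6) = 0.31·0.999961 + 0.41·0.452438 + 0.28·0.612452 = 0.666974.

0.6670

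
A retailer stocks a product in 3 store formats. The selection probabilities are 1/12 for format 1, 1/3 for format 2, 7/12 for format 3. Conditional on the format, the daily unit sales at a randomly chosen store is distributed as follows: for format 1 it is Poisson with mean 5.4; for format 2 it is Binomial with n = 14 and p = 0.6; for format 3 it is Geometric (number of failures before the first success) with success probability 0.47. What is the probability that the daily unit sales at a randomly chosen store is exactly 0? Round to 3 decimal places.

Conditional on each format, P(X = 0): 1: 0.00451658; 2: 2.68435e-06; 3: 0.47.
By total probability, P(X = 0) = 0.0833333·0.00451658 + 0.333333·2.68435e-06 + 0.583333·0.47 = 0.274544.

0.275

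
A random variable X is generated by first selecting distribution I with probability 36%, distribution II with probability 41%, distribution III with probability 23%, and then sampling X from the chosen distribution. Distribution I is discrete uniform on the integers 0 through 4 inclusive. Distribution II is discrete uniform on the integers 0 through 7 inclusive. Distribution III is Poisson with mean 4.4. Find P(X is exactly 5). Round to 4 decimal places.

0.0901

Conditional on each component, P(X = 5): I: 0; II: 0.125; III: 0.168728.
By total probability, P(X = 5) = 0.36·0 + 0.41·0.125 + 0.23·0.168728 = 0.0900574.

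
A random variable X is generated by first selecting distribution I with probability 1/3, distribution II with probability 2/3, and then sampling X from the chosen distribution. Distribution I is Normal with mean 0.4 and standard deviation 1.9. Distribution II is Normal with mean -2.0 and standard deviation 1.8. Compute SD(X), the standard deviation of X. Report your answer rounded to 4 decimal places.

Per component, I: μ=0.4, E[X²]=3.77; II: μ=-2, E[X²]=7.24.
E[X] = 0.333333·0.4 + 0.666667·-2 = -1.2.
E[X²] = 0.333333·3.77 + 0.666667·7.24 = 6.08333.
Var(X) = E[X²] − (E[X])² = 6.08333 − 1.44 = 4.64333.
SD(X) = √4.64333 = 2.15484.

2.1548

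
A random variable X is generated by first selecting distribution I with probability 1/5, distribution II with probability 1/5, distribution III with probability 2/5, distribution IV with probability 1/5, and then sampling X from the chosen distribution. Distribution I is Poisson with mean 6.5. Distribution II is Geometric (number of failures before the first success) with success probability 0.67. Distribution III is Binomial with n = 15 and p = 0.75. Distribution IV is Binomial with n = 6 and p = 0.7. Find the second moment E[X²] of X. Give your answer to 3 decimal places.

For each component E[X²] = Var + (mean)², giving I: 48.75; II: 0.977723; III: 129.375; IV: 18.9.
Overall E[X²] = 0.2·48.75 + 0.2·0.977723 + 0.4·129.375 + 0.2·18.9 = 65.4755.

65.476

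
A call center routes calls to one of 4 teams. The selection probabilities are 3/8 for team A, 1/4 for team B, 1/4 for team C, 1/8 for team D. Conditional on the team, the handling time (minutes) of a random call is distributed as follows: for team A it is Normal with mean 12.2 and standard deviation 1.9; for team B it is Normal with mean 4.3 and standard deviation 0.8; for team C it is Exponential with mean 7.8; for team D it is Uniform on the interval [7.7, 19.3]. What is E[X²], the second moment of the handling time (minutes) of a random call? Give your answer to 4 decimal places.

116.5542

For each component E[X²] = Var + (mean)², giving A: 152.45; B: 19.13; C: 121.68; D: 193.463.
Overall E[X²] = 0.375·152.45 + 0.25·19.13 + 0.25·121.68 + 0.125·193.463 = 116.554.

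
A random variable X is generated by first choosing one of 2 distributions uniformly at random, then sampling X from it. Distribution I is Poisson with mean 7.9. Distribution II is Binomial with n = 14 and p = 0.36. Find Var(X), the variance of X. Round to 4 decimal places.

7.6077

Per component, I: μ=7.9, E[X²]=70.31; II: μ=5.04, E[X²]=28.6272.
E[X] = 0.5·7.9 + 0.5·5.04 = 6.47.
E[X²] = 0.5·70.31 + 0.5·28.6272 = 49.4686.
Var(X) = E[X²] − (E[X])² = 49.4686 − 41.8609 = 7.6077.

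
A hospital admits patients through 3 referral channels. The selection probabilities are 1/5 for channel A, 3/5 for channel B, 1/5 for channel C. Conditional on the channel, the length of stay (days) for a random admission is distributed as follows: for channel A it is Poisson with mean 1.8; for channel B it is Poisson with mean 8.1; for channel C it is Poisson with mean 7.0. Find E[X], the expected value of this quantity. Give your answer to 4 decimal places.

6.6200

Component means — A: 1.8; B: 8.1; C: 7.
E[X] = 0.2·1.8 + 0.6·8.1 + 0.2·7 = 6.62.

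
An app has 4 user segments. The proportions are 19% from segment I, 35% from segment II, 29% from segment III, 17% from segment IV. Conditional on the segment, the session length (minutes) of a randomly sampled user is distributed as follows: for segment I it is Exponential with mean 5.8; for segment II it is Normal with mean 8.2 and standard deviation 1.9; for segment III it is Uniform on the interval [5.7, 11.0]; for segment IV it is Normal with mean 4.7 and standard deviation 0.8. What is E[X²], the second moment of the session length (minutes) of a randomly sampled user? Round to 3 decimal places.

62.343

For each component E[X²] = Var + (mean)², giving I: 67.28; II: 70.85; III: 72.0633; IV: 22.73.
Overall E[X²] = 0.19·67.28 + 0.35·70.85 + 0.29·72.0633 + 0.17·22.73 = 62.3432.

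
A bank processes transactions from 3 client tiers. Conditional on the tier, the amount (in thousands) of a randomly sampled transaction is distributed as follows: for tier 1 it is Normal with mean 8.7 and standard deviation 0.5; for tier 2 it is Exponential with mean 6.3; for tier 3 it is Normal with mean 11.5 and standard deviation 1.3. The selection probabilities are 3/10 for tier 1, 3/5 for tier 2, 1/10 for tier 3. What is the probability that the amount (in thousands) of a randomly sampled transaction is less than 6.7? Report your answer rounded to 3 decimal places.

Conditional on each tier, P(X < 6.7): 1: 3.16712e-05; 2: 0.654752; 3: 0.000111114.
By total probability, P(X < 6.7) = 0.3·3.16712e-05 + 0.6·0.654752 + 0.1·0.000111114 = 0.392872.

0.393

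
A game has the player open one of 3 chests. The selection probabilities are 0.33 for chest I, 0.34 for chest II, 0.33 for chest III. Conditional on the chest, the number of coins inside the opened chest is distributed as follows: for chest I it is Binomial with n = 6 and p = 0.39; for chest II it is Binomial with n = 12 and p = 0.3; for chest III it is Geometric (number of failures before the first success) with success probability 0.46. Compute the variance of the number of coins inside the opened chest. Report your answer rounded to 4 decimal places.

3.1566

Per component, I: μ=2.34, E[X²]=6.903; II: μ=3.6, E[X²]=15.48; III: μ=1.17391, E[X²]=3.93006.
E[X] = 0.33·2.34 + 0.34·3.6 + 0.33·1.17391 = 2.38359.
E[X²] = 0.33·6.903 + 0.34·15.48 + 0.33·3.93006 = 8.83811.
Var(X) = E[X²] − (E[X])² = 8.83811 − 5.68151 = 3.1566.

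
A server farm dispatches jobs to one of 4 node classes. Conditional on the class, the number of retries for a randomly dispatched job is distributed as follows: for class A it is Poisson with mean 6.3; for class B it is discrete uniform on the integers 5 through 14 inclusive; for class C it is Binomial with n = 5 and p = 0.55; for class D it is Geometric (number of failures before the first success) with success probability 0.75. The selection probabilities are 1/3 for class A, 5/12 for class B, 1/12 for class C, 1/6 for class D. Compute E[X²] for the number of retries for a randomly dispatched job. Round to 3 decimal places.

For each component E[X²] = Var + (mean)², giving A: 45.99; B: 98.5; C: 8.8; D: 0.555556.
Overall E[X²] = 0.333333·45.99 + 0.416667·98.5 + 0.0833333·8.8 + 0.166667·0.555556 = 57.1976.

57.198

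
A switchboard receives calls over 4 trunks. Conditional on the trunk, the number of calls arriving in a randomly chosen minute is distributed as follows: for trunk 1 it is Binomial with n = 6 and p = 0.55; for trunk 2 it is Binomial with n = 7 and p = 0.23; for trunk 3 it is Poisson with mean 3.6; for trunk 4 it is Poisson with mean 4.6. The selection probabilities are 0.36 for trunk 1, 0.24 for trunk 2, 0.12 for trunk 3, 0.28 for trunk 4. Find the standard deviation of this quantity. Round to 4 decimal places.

1.9291

Per component, 1: μ=3.3, E[X²]=12.375; 2: μ=1.61, E[X²]=3.8318; 3: μ=3.6, E[X²]=16.56; 4: μ=4.6, E[X²]=25.76.
E[X] = 0.36·3.3 + 0.24·1.61 + 0.12·3.6 + 0.28·4.6 = 3.2944.
E[X²] = 0.36·12.375 + 0.24·3.8318 + 0.12·16.56 + 0.28·25.76 = 14.5746.
Var(X) = E[X²] − (E[X])² = 14.5746 − 10.8531 = 3.72156.
SD(X) = √3.72156 = 1.92913.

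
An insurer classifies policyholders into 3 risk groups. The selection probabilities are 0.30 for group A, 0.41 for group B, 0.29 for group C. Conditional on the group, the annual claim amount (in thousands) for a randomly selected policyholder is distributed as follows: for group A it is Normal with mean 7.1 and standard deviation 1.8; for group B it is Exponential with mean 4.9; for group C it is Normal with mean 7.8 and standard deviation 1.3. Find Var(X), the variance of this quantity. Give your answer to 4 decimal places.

12.9441

Per component, A: μ=7.1, E[X²]=53.65; B: μ=4.9, E[X²]=48.02; C: μ=7.8, E[X²]=62.53.
E[X] = 0.3·7.1 + 0.41·4.9 + 0.29·7.8 = 6.401.
E[X²] = 0.3·53.65 + 0.41·48.02 + 0.29·62.53 = 53.9169.
Var(X) = E[X²] − (E[X])² = 53.9169 − 40.9728 = 12.9441.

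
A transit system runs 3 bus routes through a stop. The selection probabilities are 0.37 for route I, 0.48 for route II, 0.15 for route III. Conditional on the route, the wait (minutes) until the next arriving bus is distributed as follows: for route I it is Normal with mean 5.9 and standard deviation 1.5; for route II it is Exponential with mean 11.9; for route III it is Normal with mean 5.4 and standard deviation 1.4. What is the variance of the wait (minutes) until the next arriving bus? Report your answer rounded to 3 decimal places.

78.549

Per component, I: μ=5.9, E[X²]=37.06; II: μ=11.9, E[X²]=283.22; III: μ=5.4, E[X²]=31.12.
E[X] = 0.37·5.9 + 0.48·11.9 + 0.15·5.4 = 8.705.
E[X²] = 0.37·37.06 + 0.48·283.22 + 0.15·31.12 = 154.326.
Var(X) = E[X²] − (E[X])² = 154.326 − 75.777 = 78.5488.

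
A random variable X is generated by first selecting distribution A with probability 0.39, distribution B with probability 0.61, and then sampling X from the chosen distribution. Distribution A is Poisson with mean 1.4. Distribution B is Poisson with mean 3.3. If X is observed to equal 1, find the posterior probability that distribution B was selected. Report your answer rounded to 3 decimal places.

0.355

Likelihoods P(X=1 | ·): A: 0.345236; B: 0.121714.
Posterior ∝ prior × likelihood. Numerator for B: 0.61·0.121714 = 0.0742458.
Normalizing constant: 0.39·0.345236 + 0.61·0.121714 = 0.208888.
P(B | observation) = 0.0742458 / 0.208888 = 0.355434.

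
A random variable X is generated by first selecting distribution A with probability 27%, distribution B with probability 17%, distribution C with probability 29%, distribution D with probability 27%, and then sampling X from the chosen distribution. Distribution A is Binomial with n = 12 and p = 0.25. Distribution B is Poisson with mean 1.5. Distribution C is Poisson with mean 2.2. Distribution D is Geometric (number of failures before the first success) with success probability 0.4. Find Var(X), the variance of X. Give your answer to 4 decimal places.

2.8929

Per component, A: μ=3, E[X²]=11.25; B: μ=1.5, E[X²]=3.75; C: μ=2.2, E[X²]=7.04; D: μ=1.5, E[X²]=6.
E[X] = 0.27·3 + 0.17·1.5 + 0.29·2.2 + 0.27·1.5 = 2.108.
E[X²] = 0.27·11.25 + 0.17·3.75 + 0.29·7.04 + 0.27·6 = 7.3366.
Var(X) = E[X²] − (E[X])² = 7.3366 − 4.44366 = 2.89294.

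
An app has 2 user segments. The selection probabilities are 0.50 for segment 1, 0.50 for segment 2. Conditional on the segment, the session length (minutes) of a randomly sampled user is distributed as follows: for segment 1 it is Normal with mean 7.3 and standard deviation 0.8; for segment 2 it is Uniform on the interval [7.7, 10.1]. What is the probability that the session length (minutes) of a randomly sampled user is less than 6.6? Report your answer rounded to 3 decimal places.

0.095

Conditional on each segment, P(X < 6.6): 1: 0.190787; 2: 0.
By total probability, P(X < 6.6) = 0.5·0.190787 + 0.5·0 = 0.0953935.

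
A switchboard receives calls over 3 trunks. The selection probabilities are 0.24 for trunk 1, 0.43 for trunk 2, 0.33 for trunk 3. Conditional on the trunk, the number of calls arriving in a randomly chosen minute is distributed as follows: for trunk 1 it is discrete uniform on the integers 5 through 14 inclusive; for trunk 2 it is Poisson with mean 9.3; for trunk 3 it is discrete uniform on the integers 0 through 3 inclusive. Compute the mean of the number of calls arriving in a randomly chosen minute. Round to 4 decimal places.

Component means — 1: 9.5; 2: 9.3; 3: 1.5.
E[X] = 0.24·9.5 + 0.43·9.3 + 0.33·1.5 = 6.774.

6.7740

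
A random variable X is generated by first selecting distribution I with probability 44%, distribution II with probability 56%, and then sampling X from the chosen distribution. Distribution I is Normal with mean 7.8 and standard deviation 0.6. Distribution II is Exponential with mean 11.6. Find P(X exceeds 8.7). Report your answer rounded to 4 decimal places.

Conditional on each component, P(X > 8.7): I: 0.0668072; II: 0.472367.
By total probability, P(X > 8.7) = 0.44·0.0668072 + 0.56·0.472367 = 0.29392.

0.2939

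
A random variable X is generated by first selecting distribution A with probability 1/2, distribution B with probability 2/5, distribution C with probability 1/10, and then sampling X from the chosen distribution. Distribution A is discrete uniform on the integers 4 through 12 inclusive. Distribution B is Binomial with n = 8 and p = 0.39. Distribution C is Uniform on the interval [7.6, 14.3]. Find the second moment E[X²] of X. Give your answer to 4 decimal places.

For each component E[X²] = Var + (mean)², giving A: 70.6667; B: 11.6376; C: 123.643.
Overall E[X²] = 0.5·70.6667 + 0.4·11.6376 + 0.1·123.643 = 52.3527.

52.3527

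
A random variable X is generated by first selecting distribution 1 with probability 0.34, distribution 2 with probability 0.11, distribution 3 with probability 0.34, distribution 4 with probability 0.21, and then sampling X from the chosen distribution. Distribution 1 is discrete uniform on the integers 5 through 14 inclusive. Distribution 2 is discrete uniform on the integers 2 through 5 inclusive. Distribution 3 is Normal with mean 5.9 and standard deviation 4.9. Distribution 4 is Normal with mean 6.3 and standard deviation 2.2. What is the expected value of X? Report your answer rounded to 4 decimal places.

Component means — 1: 9.5; 2: 3.5; 3: 5.9; 4: 6.3.
E[X] = 0.34·9.5 + 0.11·3.5 + 0.34·5.9 + 0.21·6.3 = 6.944.

6.9440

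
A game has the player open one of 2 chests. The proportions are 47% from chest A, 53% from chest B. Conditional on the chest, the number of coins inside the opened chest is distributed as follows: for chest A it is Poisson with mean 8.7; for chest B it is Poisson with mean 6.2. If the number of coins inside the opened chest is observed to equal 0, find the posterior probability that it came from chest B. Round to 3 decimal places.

Likelihoods P(X=0 | ·): A: 0.000166586; B: 0.00202943.
Posterior ∝ prior × likelihood. Numerator for B: 0.53·0.00202943 = 0.0010756.
Normalizing constant: 0.47·0.000166586 + 0.53·0.00202943 = 0.00115389.
P(B | observation) = 0.0010756 / 0.00115389 = 0.932147.

0.932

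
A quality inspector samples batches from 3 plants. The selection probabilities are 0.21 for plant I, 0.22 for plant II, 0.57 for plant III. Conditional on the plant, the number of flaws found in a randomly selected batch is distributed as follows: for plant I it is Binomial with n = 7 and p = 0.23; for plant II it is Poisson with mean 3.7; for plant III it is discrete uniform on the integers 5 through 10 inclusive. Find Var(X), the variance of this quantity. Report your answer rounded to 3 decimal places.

8.902

Per component, I: μ=1.61, E[X²]=3.8318; II: μ=3.7, E[X²]=17.39; III: μ=7.5, E[X²]=59.1667.
E[X] = 0.21·1.61 + 0.22·3.7 + 0.57·7.5 = 5.4271.
E[X²] = 0.21·3.8318 + 0.22·17.39 + 0.57·59.1667 = 38.3555.
Var(X) = E[X²] − (E[X])² = 38.3555 − 29.4534 = 8.90206.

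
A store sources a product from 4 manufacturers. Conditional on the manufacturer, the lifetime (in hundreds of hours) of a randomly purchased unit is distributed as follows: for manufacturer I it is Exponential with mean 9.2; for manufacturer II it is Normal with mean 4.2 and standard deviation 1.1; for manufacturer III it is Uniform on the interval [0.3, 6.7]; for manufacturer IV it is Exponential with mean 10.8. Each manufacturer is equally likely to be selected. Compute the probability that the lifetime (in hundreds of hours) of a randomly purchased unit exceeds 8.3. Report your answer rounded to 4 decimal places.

0.2174

Conditional on each manufacturer, P(X > 8.3): I: 0.405687; II: 9.67815e-05; III: 0; IV: 0.4637.
By total probability, P(X > 8.3) = 0.25·0.405687 + 0.25·9.67815e-05 + 0.25·0 + 0.25·0.4637 = 0.217371.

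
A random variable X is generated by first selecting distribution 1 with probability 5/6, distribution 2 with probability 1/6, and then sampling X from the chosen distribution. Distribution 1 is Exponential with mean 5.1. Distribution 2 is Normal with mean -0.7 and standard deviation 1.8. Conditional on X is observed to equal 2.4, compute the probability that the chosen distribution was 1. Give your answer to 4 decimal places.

Likelihoods f(2.4 | ·): 1: 0.122477; 2: 0.0503.
Posterior ∝ prior × likelihood. Numerator for 1: 0.833333·0.122477 = 0.102064.
Normalizing constant: 0.833333·0.122477 + 0.166667·0.0503 = 0.110448.
P(1 | observation) = 0.102064 / 0.110448 = 0.924097.

0.9241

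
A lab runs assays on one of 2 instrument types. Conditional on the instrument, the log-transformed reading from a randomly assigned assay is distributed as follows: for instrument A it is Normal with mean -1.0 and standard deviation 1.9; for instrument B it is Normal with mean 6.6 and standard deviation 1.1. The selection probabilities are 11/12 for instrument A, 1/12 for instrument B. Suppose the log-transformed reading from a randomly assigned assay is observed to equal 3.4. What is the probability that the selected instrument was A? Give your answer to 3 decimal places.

0.968

Likelihoods f(3.4 | ·): A: 0.0143755; B: 0.00527038.
Posterior ∝ prior × likelihood. Numerator for A: 0.916667·0.0143755 = 0.0131775.
Normalizing constant: 0.916667·0.0143755 + 0.0833333·0.00527038 = 0.0136167.
P(A | observation) = 0.0131775 / 0.0136167 = 0.967746.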